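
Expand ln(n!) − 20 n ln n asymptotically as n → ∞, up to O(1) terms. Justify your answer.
ln(n!) − 20 n ln n = −19 n ln n − n + (1/2) ln(2π n) + O(1/n)

Stirling: ln((n)!) = n ln(n) − n + (1/2) ln(2π·n) + O(1/n).
Here n ln(n) = n ln n.
Subtract 20n ln n: leading term is (1 − 20) n ln n = −19 n ln n. The next term is −n. Then the (1/2) ln(2π·n) correction.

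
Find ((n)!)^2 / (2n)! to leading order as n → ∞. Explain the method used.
((n)!)^2/(2n)! ~ ((2π·n)^(1/2) / sqrt(2)) · 2^(−2·n)  →  0

Write N = n. Stirling: N! ~ sqrt(2π N)(N/e)^N and (2N)! ~ sqrt(2π·2N)·(2N/e)^(2N).
  (N!)^2/(2N)! ~ (2π N)^(2/2) (N/e)^(2N) / [sqrt(2π·2N) (2N/e)^(2N)]
     = (2π N)^(2/2) / sqrt(2π·2N) · (N/(2N))^(2N)
     = (2π N)^((2−1)/2) / sqrt(2) · 2^(−2N).
Since 2^2 > 1, the factor 2^(−2N) decays exponentially, so the ratio → 0. Substituting N = n gives the stated form.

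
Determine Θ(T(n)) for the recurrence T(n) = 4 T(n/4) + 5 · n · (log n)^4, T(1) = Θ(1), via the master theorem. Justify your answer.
T(n) = Θ(n · (log n)^5)

Here log_4 4 = 1 and f(n) = 5 · n · (log n)^4 = Θ(n^(log_4 4) · (log n)^4). This is the extended Case 2 of the master theorem (f matches the critical exponent up to log factors), giving T(n) = Θ(n^(log_4 4) · (log n)^(4+1)) = Θ(n · (log n)^5).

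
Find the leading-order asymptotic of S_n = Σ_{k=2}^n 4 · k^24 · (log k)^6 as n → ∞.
S_n ~ 4 · n^25 · (log n)^6 / 25

By integral comparison, S_n = ∫_1^n 4 · x^24 · (log x)^6 dx + O(n^24 · (log n)^6). For the integral, the leading term of ∫_1^n x^24 (log x)^6 dx is n^25/25 · (log n)^6 (by repeated integration by parts; each step lowers the log-exponent and produces a relatively O(1/log n) correction). Hence S_n ~ 4 · n^25 · (log n)^6 / 25.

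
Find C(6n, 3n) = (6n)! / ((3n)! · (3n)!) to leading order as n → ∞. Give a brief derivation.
C(6n, 3n) ~ (4)^(3n) · sqrt(1/(π·3n))

Write N = 3n. Apply Stirling to each factorial:
  (2N)! ~ sqrt(2π·2N) · (2N/e)^(2N),
  N! ~ sqrt(2π N) · (N/e)^N,
  (1N)! ~ sqrt(2π·1N) · (1N/e)^(1N).
The exponential factors combine to (2N)^(2N) / (N^N · (1N)^(1N)) = 2^(2N)/1^(1N) = (2^2/1^1)^N = (4)^N.
The square-root prefactors combine to sqrt(2π·2N) / (sqrt(2π N)·sqrt(2π·1N)) = sqrt(2 / (2π·1·N)) = sqrt(1/(π·3n)).
Substituting N = 3n: C(6n, 3n) ~ (4)^(3n) · sqrt(1/(π·3n)).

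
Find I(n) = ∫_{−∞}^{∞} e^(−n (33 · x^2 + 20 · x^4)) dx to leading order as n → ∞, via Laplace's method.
I(n) ~ sqrt(π/(33n))

φ(x) = 33 · x^2 + 20 · x^4 has its unique global minimum at x* = 0 (since φ'(x) = 66x + 80x^3 = 0 only at x = 0 for real x with both coefficients positive, and φ → ∞ as |x| → ∞). At x* = 0, φ(0) = 0 and φ''(0) = 66. Laplace's method then gives
  I(n) ~ sqrt(2π / (n · φ''(0))) · e^(−n φ(0)) = sqrt(2π / (66n)) = sqrt(π/(33n)).
The 20 · x^4 term contributes only at subleading order (an O(1/n) relative correction).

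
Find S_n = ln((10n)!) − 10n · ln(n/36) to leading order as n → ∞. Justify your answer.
S_n ~ 10n · (ln 360 − 1) + O(ln n)

Stirling: ln((10n)!) = 10n ln(10n) − 10n + O(ln n).
  S_n = 10n ln(10n) − 10n − 10n ln(n/36) + O(ln n)
      = 10n ln(10n) − 10n ln n + 10n ln 36 − 10n + O(ln n)
      = 10n ln 10 + 10n ln 36 − 10n + O(ln n)
      = 10n (ln 360 − 1) + O(ln n).
Numerically ln(360) − 1 ≈ 4.8861.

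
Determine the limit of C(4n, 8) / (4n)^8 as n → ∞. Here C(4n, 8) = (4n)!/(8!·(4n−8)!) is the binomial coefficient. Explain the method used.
lim = 1/8! = 1/40320

With N = 4n → ∞: C(N, 8) / N^8 = [N(N−1)…(N−7)] / (8! · N^8) = (1/8!) · 1 · (1 − 1/(4n)) · … · (1 − 7/(4n)). Each factor → 1 as N → ∞, so the limit is 1/8! = 1/40320.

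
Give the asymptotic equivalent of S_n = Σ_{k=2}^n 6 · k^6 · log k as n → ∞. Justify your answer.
S_n ~ 6 · n^7 log n / 7 − 6 · n^7 / 49

By integral comparison, S_n = ∫_1^n 6 · x^6 · log x dx + O(n^6 · log n). For the integral, ∫ x^6 log x dx = n^7 log n / 7 − n^7/49 (integration by parts). Hence S_n ~ 6 · n^7 log n / 7 − 6 · n^7 / 49.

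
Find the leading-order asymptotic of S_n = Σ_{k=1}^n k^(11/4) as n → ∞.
S_n ~ (4/15) · n^(15/4)

Integral comparison: Σ_{k=1}^n k^(11/4) = ∫_0^n x^(11/4) dx + O(n^(11/4)). The integral is n^(1 + 11/4) / (1 + 11/4) = n^((11+4)/4) / ((11+4)/4) = (4/15) · n^(15/4).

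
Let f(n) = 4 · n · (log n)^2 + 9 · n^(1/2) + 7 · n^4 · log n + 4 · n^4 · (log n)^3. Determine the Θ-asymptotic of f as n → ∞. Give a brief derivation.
f(n) ∈ Θ(n^4 · (log n)^3)

Compare the terms by growth order. For large n, n^a · (log n)^b dominates n^a' · (log n)^b' iff a > a', or (a = a' and b > b'). Ranking the 4 terms shows the dominant one is 4 · n^4 · (log n)^3. Hence f(n) ∈ Θ(n^4 · (log n)^3).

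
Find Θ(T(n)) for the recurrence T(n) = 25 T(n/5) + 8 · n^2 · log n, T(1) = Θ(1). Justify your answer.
T(n) = Θ(n^2 · (log n)^2)

Here log_5 25 = 2 and f(n) = 8 · n^2 · log n = Θ(n^(log_5 25) · (log n)^1). This is the extended Case 2 of the master theorem (f matches the critical exponent up to log factors), giving T(n) = Θ(n^(log_5 25) · (log n)^(1+1)) = Θ(n^2 · (log n)^2).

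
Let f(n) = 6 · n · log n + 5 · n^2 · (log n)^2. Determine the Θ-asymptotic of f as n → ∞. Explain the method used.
f(n) ∈ Θ(n^2 · (log n)^2)

Compare the terms by growth order. For large n, n^a · (log n)^b dominates n^a' · (log n)^b' iff a > a', or (a = a' and b > b'). Ranking the 2 terms shows the dominant one is 5 · n^2 · (log n)^2. Hence f(n) ∈ Θ(n^2 · (log n)^2).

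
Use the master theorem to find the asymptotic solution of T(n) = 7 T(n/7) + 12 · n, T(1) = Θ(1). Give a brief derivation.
T(n) = Θ(n log n)

log_7 7 = 1, and f(n) = 12 · n = Θ(n^(log_7 7)). This is Case 2 of the master theorem: T(n) = Θ(f(n) · log n) = Θ(n log n).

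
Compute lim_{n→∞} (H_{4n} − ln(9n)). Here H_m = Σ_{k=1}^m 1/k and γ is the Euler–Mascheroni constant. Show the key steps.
lim = ln(4/9) + γ

By Euler-Maclaurin, H_m = ln m + γ + O(1/m). So
  H_{4n} − ln(9n) = ln(4n) + γ − ln(9n) + O(1/n)
                       = ln(4/9) + γ + O(1/n).
Hence the limit is ln(4/9) + γ.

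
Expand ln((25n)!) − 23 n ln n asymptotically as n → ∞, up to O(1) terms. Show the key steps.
ln((25n)!) − 23 n ln n = 2 n ln n + 25(ln 25 − 1) n + (1/2) ln(2π·25n) + O(1/n)

Stirling: ln((25n)!) = 25n ln(25n) − 25n + (1/2) ln(2π·25n) + O(1/n).
Expand 25n ln(25n) = 25n (ln n + ln 25) = 25n ln n + 25n ln 25.
Subtract 23n ln n: leading term is (25 − 23) n ln n = 2 n ln n. The next term is 25n ln 25 − 25n = 25(ln 25 − 1) n. Then the (1/2) ln(2π·25n) correction.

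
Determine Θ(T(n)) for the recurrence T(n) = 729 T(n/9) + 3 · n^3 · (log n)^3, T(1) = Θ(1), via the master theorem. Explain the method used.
T(n) = Θ(n^3 · (log n)^4)

Here log_9 729 = 3 and f(n) = 3 · n^3 · (log n)^3 = Θ(n^(log_9 729) · (log n)^3). This is the extended Case 2 of the master theorem (f matches the critical exponent up to log factors), giving T(n) = Θ(n^(log_9 729) · (log n)^(3+1)) = Θ(n^3 · (log n)^4).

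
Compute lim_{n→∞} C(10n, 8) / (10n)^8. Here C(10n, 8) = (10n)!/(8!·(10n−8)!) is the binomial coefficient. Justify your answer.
lim = 1/8! = 1/40320

With N = 10n → ∞: C(N, 8) / N^8 = [N(N−1)…(N−7)] / (8! · N^8) = (1/8!) · 1 · (1 − 1/(10n)) · … · (1 − 7/(10n)). Each factor → 1 as N → ∞, so the limit is 1/8! = 1/40320.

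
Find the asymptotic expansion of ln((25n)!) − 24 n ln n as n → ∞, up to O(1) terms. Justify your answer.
ln((25n)!) − 24 n ln n = n ln n + 25(ln 25 − 1) n + (1/2) ln(2π·25n) + O(1/n)

Stirling: ln((25n)!) = 25n ln(25n) − 25n + (1/2) ln(2π·25n) + O(1/n).
Expand 25n ln(25n) = 25n (ln n + ln 25) = 25n ln n + 25n ln 25.
Subtract 24n ln n: leading term is (25 − 24) n ln n = n ln n. The next term is 25n ln 25 − 25n = 25(ln 25 − 1) n. Then the (1/2) ln(2π·25n) correction.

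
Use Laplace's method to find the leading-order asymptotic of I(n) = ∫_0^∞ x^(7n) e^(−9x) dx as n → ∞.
I(n) ~ (sqrt(2π·7n) / 9) · (7n/(9e))^(7n)

Write the integrand as exp(7n ln x − 9x) and set f(x) = 7n ln x − 9x. Then f'(x) = 7n/x − 9 = 0 at x* = 7n/9, and f''(x*) = −7n/x*^2 = −9^2/(7n). Laplace's method (interior maximum) gives
  I(n) ~ e^(f(x*)) · sqrt(2π / |f''(x*)|)
        = exp(7n ln(7n/9) − 7n) · sqrt(2π · 7n / 9^2)
        = (7n/9)^(7n) e^(−7n) · sqrt(2π·7n) / 9
        = (sqrt(2π·7n) / 9) · (7n/(9e))^(7n).
This matches Γ(7n+1)/9^(7n+1) with Stirling applied to Γ.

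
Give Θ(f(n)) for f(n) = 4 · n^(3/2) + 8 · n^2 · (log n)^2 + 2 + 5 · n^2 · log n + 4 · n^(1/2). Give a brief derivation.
f(n) ∈ Θ(n^2 · (log n)^2)

Compare the terms by growth order. For large n, n^a · (log n)^b dominates n^a' · (log n)^b' iff a > a', or (a = a' and b > b'). Ranking the 5 terms shows the dominant one is 8 · n^2 · (log n)^2. Hence f(n) ∈ Θ(n^2 · (log n)^2).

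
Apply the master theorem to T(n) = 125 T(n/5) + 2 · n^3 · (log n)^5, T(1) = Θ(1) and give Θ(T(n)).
T(n) = Θ(n^3 · (log n)^6)

Here log_5 125 = 3 and f(n) = 2 · n^3 · (log n)^5 = Θ(n^(log_5 125) · (log n)^5). This is the extended Case 2 of the master theorem (f matches the critical exponent up to log factors), giving T(n) = Θ(n^(log_5 125) · (log n)^(5+1)) = Θ(n^3 · (log n)^6).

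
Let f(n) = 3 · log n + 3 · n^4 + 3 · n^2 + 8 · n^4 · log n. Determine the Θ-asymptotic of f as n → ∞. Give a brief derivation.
f(n) ∈ Θ(n^4 · log n)

Compare the terms by growth order. For large n, n^a · (log n)^b dominates n^a' · (log n)^b' iff a > a', or (a = a' and b > b'). Ranking the 4 terms shows the dominant one is 8 · n^4 · log n. Hence f(n) ∈ Θ(n^4 · log n).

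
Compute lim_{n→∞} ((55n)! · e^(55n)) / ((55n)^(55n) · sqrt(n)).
lim = sqrt(2π·55)

Stirling: (55n)! ~ sqrt(2π·55n) · (55n/e)^(55n). Hence
  (55n)! · e^(55n) / (55n)^(55n) ~ sqrt(2π·55n).
Dividing by sqrt(n): sqrt(2π·55n) / sqrt(n) = sqrt(2π·55) · n^((1−1)/2), so the limit is sqrt(2π·55).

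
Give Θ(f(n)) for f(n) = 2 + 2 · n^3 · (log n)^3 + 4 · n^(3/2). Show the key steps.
f(n) ∈ Θ(n^3 · (log n)^3)

Compare the terms by growth order. For large n, n^a · (log n)^b dominates n^a' · (log n)^b' iff a > a', or (a = a' and b > b'). Ranking the 3 terms shows the dominant one is 2 · n^3 · (log n)^3. Hence f(n) ∈ Θ(n^3 · (log n)^3).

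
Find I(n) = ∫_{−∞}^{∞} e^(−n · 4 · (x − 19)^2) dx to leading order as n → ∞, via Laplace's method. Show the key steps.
I(n) = sqrt(π/(4n))

Here φ(x) = 4 · (x − 19)^2 has its unique minimum at x* = 19 with φ(x*) = 0 and φ''(x*) = 8. Laplace's method gives
  I(n) ~ e^(−n φ(x*)) · sqrt(2π / (n · φ''(x*))) = sqrt(2π / (8n)) = sqrt(π/(4n)).
This is exact: substituting u = (x − 19)·sqrt(4n) gives I(n) = (1/sqrt(4n)) ∫_{−∞}^{∞} e^(−u^2) du = sqrt(π/(4n)).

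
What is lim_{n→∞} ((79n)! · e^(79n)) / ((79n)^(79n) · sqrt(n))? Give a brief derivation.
lim = sqrt(2π·79)

Stirling: (79n)! ~ sqrt(2π·79n) · (79n/e)^(79n). Hence
  (79n)! · e^(79n) / (79n)^(79n) ~ sqrt(2π·79n).
Dividing by sqrt(n): sqrt(2π·79n) / sqrt(n) = sqrt(2π·79) · n^((1−1)/2), so the limit is sqrt(2π·79).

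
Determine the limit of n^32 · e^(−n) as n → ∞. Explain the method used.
lim = 0

Exponentials with base > 1 dominate every fixed polynomial: for any fixed c, n^c / e^n → 0 as n → ∞ (e.g. by the ratio test, or since e^n grows faster than any power of n). Hence n^32 · e^(−n) = n^32 / e^n → 0.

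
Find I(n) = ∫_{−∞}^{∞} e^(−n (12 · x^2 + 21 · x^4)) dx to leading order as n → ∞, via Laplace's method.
I(n) ~ sqrt(π/(12n))

φ(x) = 12 · x^2 + 21 · x^4 has its unique global minimum at x* = 0 (since φ'(x) = 24x + 84x^3 = 0 only at x = 0 for real x with both coefficients positive, and φ → ∞ as |x| → ∞). At x* = 0, φ(0) = 0 and φ''(0) = 24. Laplace's method then gives
  I(n) ~ sqrt(2π / (n · φ''(0))) · e^(−n φ(0)) = sqrt(2π / (24n)) = sqrt(π/(12n)).
The 21 · x^4 term contributes only at subleading order (an O(1/n) relative correction).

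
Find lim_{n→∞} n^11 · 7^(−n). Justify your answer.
lim = 0

Exponentials with base > 1 dominate every fixed polynomial: for any fixed c, n^c / 7^n → 0 as n → ∞ (e.g. by the ratio test, or by writing 7^n = e^(n ln 7) and noting e^(n ln 7) / n^c → ∞). Hence n^11 · 7^(−n) = n^11 / 7^n → 0.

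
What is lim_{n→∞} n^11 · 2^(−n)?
lim = 0

Exponentials with base > 1 dominate every fixed polynomial: for any fixed c, n^c / 2^n → 0 as n → ∞ (e.g. by the ratio test, or by writing 2^n = e^(n ln 2) and noting e^(n ln 2) / n^c → ∞). Hence n^11 · 2^(−n) = n^11 / 2^n → 0.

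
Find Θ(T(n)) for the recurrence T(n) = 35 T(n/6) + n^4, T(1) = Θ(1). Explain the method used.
T(n) = Θ(n^4)

log_6 35 ≈ 1.984. f(n) = n^4 dominates n^(log_6 35) since 4 > 1.984, and the regularity condition a·f(n/b) = 35·(n/6)^4 = (35/1296)·n^4 ≤ c·f(n) holds with c = 35/1296 ≈ 0.027 < 1. So this is Case 3: T(n) = Θ(f(n)) = Θ(n^4).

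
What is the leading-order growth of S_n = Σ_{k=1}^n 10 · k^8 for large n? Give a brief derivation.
S_n ~ 10 · n^9 / 9

By integral comparison (Euler-Maclaurin), Σ_{k=1}^n 10 · k^8 = 10 · ∫_0^n x^8 dx + O(n^8) = 10 · n^9/9 + O(n^8). (Equivalently, Faulhaber's formula gives the same leading term.)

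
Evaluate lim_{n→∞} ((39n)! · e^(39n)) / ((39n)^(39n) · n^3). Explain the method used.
lim = 0

Stirling: (39n)! ~ sqrt(2π·39n) · (39n/e)^(39n). Hence
  (39n)! · e^(39n) / (39n)^(39n) ~ sqrt(2π·39n).
Dividing by n^3: sqrt(2π·39n) / n^3 = sqrt(2π·39) · n^((1−6)/2), so the expression behaves like sqrt(2π·39) · n^((1−6)/2) → 0.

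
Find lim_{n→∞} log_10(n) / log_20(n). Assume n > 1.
lim = ln(20) / ln(10) = log_10(20)

Change of base: log_10(n) = ln n / ln 10 and log_20(n) = ln n / ln 20. The ratio is (ln n / ln 10) · (ln 20 / ln n) = ln 20 / ln 10, a constant independent of n. So the limit is ln 20 / ln 10 = log_10(20).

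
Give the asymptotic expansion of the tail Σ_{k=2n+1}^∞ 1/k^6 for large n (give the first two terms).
Σ_{k>2n} 1/k^6 = 1/(5 · (2n)^5) − 1/(2 · (2n)^6) + O(1/(2n)^7)

Compare to the integral: ∫_{2n}^∞ x^(−6) dx = [−x^(−5)/5]_{2n}^∞ = 1/((6−1)·(2n)^5). The Euler-Maclaurin correction adds −f(2n)/2 = −1/(2·(2n)^6). Euler-Maclaurin then gives
  Σ_{k>2n} 1/k^6 = ∫_{2n}^∞ dx/x^6 − 1/(2·(2n)^6) + O(1/(2n)^7).
(Equivalently this is ζ(6) − Σ_{k≤2n} 1/k^6.)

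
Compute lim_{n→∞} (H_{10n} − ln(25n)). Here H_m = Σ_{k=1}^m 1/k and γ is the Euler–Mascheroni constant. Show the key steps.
lim = ln(2/5) + γ

By Euler-Maclaurin, H_m = ln m + γ + O(1/m). So
  H_{10n} − ln(25n) = ln(10n) + γ − ln(25n) + O(1/n)
                       = ln(10/25) + γ + O(1/n).
Hence the limit is ln(10/25) + γ (= ln(2/5)).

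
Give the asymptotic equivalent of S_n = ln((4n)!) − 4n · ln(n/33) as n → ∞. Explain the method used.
S_n ~ 4n · (ln 132 − 1) + O(ln n)

Stirling: ln((4n)!) = 4n ln(4n) − 4n + O(ln n).
  S_n = 4n ln(4n) − 4n − 4n ln(n/33) + O(ln n)
      = 4n ln(4n) − 4n ln n + 4n ln 33 − 4n + O(ln n)
      = 4n ln 4 + 4n ln 33 − 4n + O(ln n)
      = 4n (ln 132 − 1) + O(ln n).
Numerically ln(132) − 1 ≈ 3.8828.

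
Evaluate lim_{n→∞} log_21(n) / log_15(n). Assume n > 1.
lim = ln(15) / ln(21) = log_21(15)

Change of base: log_21(n) = ln n / ln 21 and log_15(n) = ln n / ln 15. The ratio is (ln n / ln 21) · (ln 15 / ln n) = ln 15 / ln 21, a constant independent of n. So the limit is ln 15 / ln 21 = log_21(15).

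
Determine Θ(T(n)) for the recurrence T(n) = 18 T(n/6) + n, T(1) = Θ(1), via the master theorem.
T(n) = Θ(n^(log_6 18))

Master theorem: compare f(n) = n to n^(log_6 18) where log_6 18 ≈ 1.613. Since 1 < log_6 18, we have f(n) = O(n^(log_6 18 − ε)) for some ε > 0 — Case 1. Hence T(n) = Θ(n^(log_6 18)).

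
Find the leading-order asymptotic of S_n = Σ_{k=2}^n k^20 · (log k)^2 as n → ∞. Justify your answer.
S_n ~ n^21 · (log n)^2 / 21

By integral comparison, S_n = ∫_1^n x^20 · (log x)^2 dx + O(n^20 · (log n)^2). For the integral, the leading term of ∫_1^n x^20 (log x)^2 dx is n^21/21 · (log n)^2 (by repeated integration by parts; each step lowers the log-exponent and produces a relatively O(1/log n) correction). Hence S_n ~ n^21 · (log n)^2 / 21.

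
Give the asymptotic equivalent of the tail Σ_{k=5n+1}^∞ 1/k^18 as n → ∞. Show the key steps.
Σ_{k>5n} 1/k^18 ~ 1/(17 · (5n)^17)

Compare to the integral: ∫_{5n}^∞ x^(−18) dx = [−x^(−17)/17]_{5n}^∞ = 1/((18−1)·(5n)^17). Euler-Maclaurin then gives
  Σ_{k>5n} 1/k^18 = ∫_{5n}^∞ dx/x^18 − 1/(2·(5n)^18) + O(1/(5n)^19).
(Equivalently this is ζ(18) − Σ_{k≤5n} 1/k^18.)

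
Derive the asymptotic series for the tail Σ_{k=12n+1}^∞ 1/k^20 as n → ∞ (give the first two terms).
Σ_{k>12n} 1/k^20 = 1/(19 · (12n)^19) − 1/(2 · (12n)^20) + O(1/(12n)^21)

Compare to the integral: ∫_{12n}^∞ x^(−20) dx = [−x^(−19)/19]_{12n}^∞ = 1/((20−1)·(12n)^19). The Euler-Maclaurin correction adds −f(12n)/2 = −1/(2·(12n)^20). Euler-Maclaurin then gives
  Σ_{k>12n} 1/k^20 = ∫_{12n}^∞ dx/x^20 − 1/(2·(12n)^20) + O(1/(12n)^21).
(Equivalently this is ζ(20) − Σ_{k≤12n} 1/k^20.)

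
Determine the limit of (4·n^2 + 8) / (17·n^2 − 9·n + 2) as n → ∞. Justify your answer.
lim = 4/17

For large n the leading n^2 terms dominate both numerator and denominator. Dividing top and bottom by n^2, every other term tends to 0, leaving 4/17.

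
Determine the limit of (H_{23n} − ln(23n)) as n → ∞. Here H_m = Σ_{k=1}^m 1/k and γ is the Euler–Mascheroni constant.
lim = γ

By Euler-Maclaurin, H_m = ln m + γ + O(1/m). So
  H_{23n} − ln(23n) = ln(23n) + γ − ln(23n) + O(1/n)
                       = ln(23/23) + γ + O(1/n).
Hence the limit is γ (since ln 1 = 0).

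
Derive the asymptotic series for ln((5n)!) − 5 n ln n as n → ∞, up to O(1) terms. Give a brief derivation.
ln((5n)!) − 5 n ln n = 5(ln 5 − 1) n + (1/2) ln(2π·5n) + O(1/n)

Stirling: ln((5n)!) = 5n ln(5n) − 5n + (1/2) ln(2π·5n) + O(1/n).
Since 5n ln(5n) = 5n ln n + 5n ln 5, subtracting 5n ln n cancels the n ln n term exactly. What remains is 5(ln 5 − 1) n + (1/2) ln(2π·5n) + O(1/n).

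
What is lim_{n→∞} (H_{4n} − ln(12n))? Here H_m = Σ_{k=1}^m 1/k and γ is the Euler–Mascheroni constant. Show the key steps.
lim = −ln 3 + γ

By Euler-Maclaurin, H_m = ln m + γ + O(1/m). So
  H_{4n} − ln(12n) = ln(4n) + γ − ln(12n) + O(1/n)
                       = ln(4/12) + γ + O(1/n).
Hence the limit is ln(4/12) + γ (= −ln 3).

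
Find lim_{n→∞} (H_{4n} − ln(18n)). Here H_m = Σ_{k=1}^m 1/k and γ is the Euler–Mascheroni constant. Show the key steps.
lim = ln(2/9) + γ

By Euler-Maclaurin, H_m = ln m + γ + O(1/m). So
  H_{4n} − ln(18n) = ln(4n) + γ − ln(18n) + O(1/n)
                       = ln(4/18) + γ + O(1/n).
Hence the limit is ln(4/18) + γ (= ln(2/9)).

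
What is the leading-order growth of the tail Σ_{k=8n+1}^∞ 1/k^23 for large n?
Σ_{k>8n} 1/k^23 ~ 1/(22 · (8n)^22)

Compare to the integral: ∫_{8n}^∞ x^(−23) dx = [−x^(−22)/22]_{8n}^∞ = 1/((23−1)·(8n)^22). Euler-Maclaurin then gives
  Σ_{k>8n} 1/k^23 = ∫_{8n}^∞ dx/x^23 − 1/(2·(8n)^23) + O(1/(8n)^24).
(Equivalently this is ζ(23) − Σ_{k≤8n} 1/k^23.)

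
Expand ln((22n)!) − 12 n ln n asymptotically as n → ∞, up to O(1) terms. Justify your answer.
ln((22n)!) − 12 n ln n = 10 n ln n + 22(ln 22 − 1) n + (1/2) ln(2π·22n) + O(1/n)

Stirling: ln((22n)!) = 22n ln(22n) − 22n + (1/2) ln(2π·22n) + O(1/n).
Expand 22n ln(22n) = 22n (ln n + ln 22) = 22n ln n + 22n ln 22.
Subtract 12n ln n: leading term is (22 − 12) n ln n = 10 n ln n. The next term is 22n ln 22 − 22n = 22(ln 22 − 1) n. Then the (1/2) ln(2π·22n) correction.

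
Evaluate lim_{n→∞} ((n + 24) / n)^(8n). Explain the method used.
lim = e^192

Rewrite as (1 + 24/n)^(8n). By the standard limit (1 + x/n)^n → e^x, we have (1 + 24/n)^n → e^24, and raising to the 8th power gives e^192.
More precisely, ln[(1 + 24/n)^(8n)] = 8n · ln(1 + 24/n) = 8n · (24/n + O(1/n^2)) = 192 + O(1/n) → 192.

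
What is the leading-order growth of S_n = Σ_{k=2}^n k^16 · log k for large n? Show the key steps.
S_n ~ n^17 log n / 17 − n^17 / 289

By integral comparison, S_n = ∫_1^n x^16 · log x dx + O(n^16 · log n). For the integral, ∫ x^16 log x dx = n^17 log n / 17 − n^17/289 (integration by parts). Hence S_n ~ n^17 log n / 17 − n^17 / 289.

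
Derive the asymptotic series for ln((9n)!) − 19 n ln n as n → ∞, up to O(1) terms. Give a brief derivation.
ln((9n)!) − 19 n ln n = −10 n ln n + 9(ln 9 − 1) n + (1/2) ln(2π·9n) + O(1/n)

Stirling: ln((9n)!) = 9n ln(9n) − 9n + (1/2) ln(2π·9n) + O(1/n).
Expand 9n ln(9n) = 9n (ln n + ln 9) = 9n ln n + 9n ln 9.
Subtract 19n ln n: leading term is (9 − 19) n ln n = −10 n ln n. The next term is 9n ln 9 − 9n = 9(ln 9 − 1) n. Then the (1/2) ln(2π·9n) correction.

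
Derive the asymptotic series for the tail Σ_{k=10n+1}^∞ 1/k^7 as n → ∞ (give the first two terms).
Σ_{k>10n} 1/k^7 = 1/(6 · (10n)^6) − 1/(2 · (10n)^7) + O(1/(10n)^8)

Compare to the integral: ∫_{10n}^∞ x^(−7) dx = [−x^(−6)/6]_{10n}^∞ = 1/((7−1)·(10n)^6). The Euler-Maclaurin correction adds −f(10n)/2 = −1/(2·(10n)^7). Euler-Maclaurin then gives
  Σ_{k>10n} 1/k^7 = ∫_{10n}^∞ dx/x^7 − 1/(2·(10n)^7) + O(1/(10n)^8).
(Equivalently this is ζ(7) − Σ_{k≤10n} 1/k^7.)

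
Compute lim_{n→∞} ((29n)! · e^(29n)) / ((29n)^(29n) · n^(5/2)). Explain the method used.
lim = 0

Stirling: (29n)! ~ sqrt(2π·29n) · (29n/e)^(29n). Hence
  (29n)! · e^(29n) / (29n)^(29n) ~ sqrt(2π·29n).
Dividing by n^(5/2): sqrt(2π·29n) / n^(5/2) = sqrt(2π·29) · n^((1−5)/2), so the expression behaves like sqrt(2π·29) · n^((1−5)/2) → 0.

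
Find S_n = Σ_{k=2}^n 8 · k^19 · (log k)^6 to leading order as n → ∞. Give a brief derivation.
S_n ~ 2 · n^20 · (log n)^6 / 5

By integral comparison, S_n = ∫_1^n 8 · x^19 · (log x)^6 dx + O(n^19 · (log n)^6). For the integral, the leading term of ∫_1^n x^19 (log x)^6 dx is n^20/20 · (log n)^6 (by repeated integration by parts; each step lowers the log-exponent and produces a relatively O(1/log n) correction). Hence S_n ~ 2 · n^20 · (log n)^6 / 5.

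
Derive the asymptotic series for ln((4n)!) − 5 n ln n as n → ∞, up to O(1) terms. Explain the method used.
ln((4n)!) − 5 n ln n = −n ln n + 4(ln 4 − 1) n + (1/2) ln(2π·4n) + O(1/n)

Stirling: ln((4n)!) = 4n ln(4n) − 4n + (1/2) ln(2π·4n) + O(1/n).
Expand 4n ln(4n) = 4n (ln n + ln 4) = 4n ln n + 4n ln 4.
Subtract 5n ln n: leading term is (4 − 5) n ln n = −n ln n. The next term is 4n ln 4 − 4n = 4(ln 4 − 1) n. Then the (1/2) ln(2π·4n) correction.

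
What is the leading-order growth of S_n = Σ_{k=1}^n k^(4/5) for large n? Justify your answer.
S_n ~ (5/9) · n^(9/5)

Integral comparison: Σ_{k=1}^n k^(4/5) = ∫_0^n x^(4/5) dx + O(n^(4/5)). The integral is n^(1 + 4/5) / (1 + 4/5) = n^((4+5)/5) / ((4+5)/5) = (5/9) · n^(9/5).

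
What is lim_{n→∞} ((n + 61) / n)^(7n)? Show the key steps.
lim = e^427

Rewrite as (1 + 61/n)^(7n). By the standard limit (1 + x/n)^n → e^x, we have (1 + 61/n)^n → e^61, and raising to the 7th power gives e^427.
More precisely, ln[(1 + 61/n)^(7n)] = 7n · ln(1 + 61/n) = 7n · (61/n + O(1/n^2)) = 427 + O(1/n) → 427.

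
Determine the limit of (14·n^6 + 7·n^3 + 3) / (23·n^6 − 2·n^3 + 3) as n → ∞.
lim = 14/23

For large n the leading n^6 terms dominate both numerator and denominator. Dividing top and bottom by n^6, every other term tends to 0, leaving 14/23.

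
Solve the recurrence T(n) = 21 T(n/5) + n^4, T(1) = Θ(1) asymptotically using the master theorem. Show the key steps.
T(n) = Θ(n^4)

log_5 21 ≈ 1.892. f(n) = n^4 dominates n^(log_5 21) since 4 > 1.892, and the regularity condition a·f(n/b) = 21·(n/5)^4 = (21/625)·n^4 ≤ c·f(n) holds with c = 21/625 ≈ 0.0336 < 1. So this is Case 3: T(n) = Θ(f(n)) = Θ(n^4).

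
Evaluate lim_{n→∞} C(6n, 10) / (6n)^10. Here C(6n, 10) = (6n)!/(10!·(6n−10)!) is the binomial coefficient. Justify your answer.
lim = 1/10! = 1/3628800

With N = 6n → ∞: C(N, 10) / N^10 = [N(N−1)…(N−9)] / (10! · N^10) = (1/10!) · 1 · (1 − 1/(6n)) · … · (1 − 9/(6n)). Each factor → 1 as N → ∞, so the limit is 1/10! = 1/3628800.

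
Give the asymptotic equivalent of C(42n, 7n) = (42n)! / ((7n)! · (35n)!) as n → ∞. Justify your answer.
C(42n, 7n) ~ (46656/3125)^(7n) · sqrt(3/(5π·7n))

Write N = 7n. Apply Stirling to each factorial:
  (6N)! ~ sqrt(2π·6N) · (6N/e)^(6N),
  N! ~ sqrt(2π N) · (N/e)^N,
  (5N)! ~ sqrt(2π·5N) · (5N/e)^(5N).
The exponential factors combine to (6N)^(6N) / (N^N · (5N)^(5N)) = 6^(6N)/5^(5N) = (6^6/5^5)^N = (46656/3125)^N.
The square-root prefactors combine to sqrt(2π·6N) / (sqrt(2π N)·sqrt(2π·5N)) = sqrt(6 / (2π·5·N)) = sqrt(3/(5π·7n)).
Substituting N = 7n: C(42n, 7n) ~ (46656/3125)^(7n) · sqrt(3/(5π·7n)).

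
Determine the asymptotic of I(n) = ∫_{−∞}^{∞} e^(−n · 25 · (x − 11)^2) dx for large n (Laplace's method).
I(n) = sqrt(π/(25n))

Here φ(x) = 25 · (x − 11)^2 has its unique minimum at x* = 11 with φ(x*) = 0 and φ''(x*) = 50. Laplace's method gives
  I(n) ~ e^(−n φ(x*)) · sqrt(2π / (n · φ''(x*))) = sqrt(2π / (50n)) = sqrt(π/(25n)).
This is exact: substituting u = (x − 11)·sqrt(25n) gives I(n) = (1/sqrt(25n)) ∫_{−∞}^{∞} e^(−u^2) du = sqrt(π/(25n)).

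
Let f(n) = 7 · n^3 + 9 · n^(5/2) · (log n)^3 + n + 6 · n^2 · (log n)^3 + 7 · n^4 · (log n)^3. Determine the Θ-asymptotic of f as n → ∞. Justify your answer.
f(n) ∈ Θ(n^4 · (log n)^3)

Compare the terms by growth order. For large n, n^a · (log n)^b dominates n^a' · (log n)^b' iff a > a', or (a = a' and b > b'). Ranking the 5 terms shows the dominant one is 7 · n^4 · (log n)^3. Hence f(n) ∈ Θ(n^4 · (log n)^3).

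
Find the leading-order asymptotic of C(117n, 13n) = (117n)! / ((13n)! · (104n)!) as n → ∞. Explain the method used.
C(117n, 13n) ~ (387420489/16777216)^(13n) · sqrt(9/(16π·13n))

Write N = 13n. Apply Stirling to each factorial:
  (9N)! ~ sqrt(2π·9N) · (9N/e)^(9N),
  N! ~ sqrt(2π N) · (N/e)^N,
  (8N)! ~ sqrt(2π·8N) · (8N/e)^(8N).
The exponential factors combine to (9N)^(9N) / (N^N · (8N)^(8N)) = 9^(9N)/8^(8N) = (9^9/8^8)^N = (387420489/16777216)^N.
The square-root prefactors combine to sqrt(2π·9N) / (sqrt(2π N)·sqrt(2π·8N)) = sqrt(9 / (2π·8·N)) = sqrt(9/(16π·13n)).
Substituting N = 13n: C(117n, 13n) ~ (387420489/16777216)^(13n) · sqrt(9/(16π·13n)).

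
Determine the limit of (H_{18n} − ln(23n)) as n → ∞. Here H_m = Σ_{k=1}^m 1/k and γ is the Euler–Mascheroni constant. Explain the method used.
lim = ln(18/23) + γ

By Euler-Maclaurin, H_m = ln m + γ + O(1/m). So
  H_{18n} − ln(23n) = ln(18n) + γ − ln(23n) + O(1/n)
                       = ln(18/23) + γ + O(1/n).
Hence the limit is ln(18/23) + γ.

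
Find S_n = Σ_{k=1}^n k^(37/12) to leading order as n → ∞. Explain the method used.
S_n ~ (12/49) · n^(49/12)

Integral comparison: Σ_{k=1}^n k^(37/12) = ∫_0^n x^(37/12) dx + O(n^(37/12)). The integral is n^(1 + 37/12) / (1 + 37/12) = n^((37+12)/12) / ((37+12)/12) = (12/49) · n^(49/12).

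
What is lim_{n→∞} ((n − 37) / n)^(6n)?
lim = e^(−222)

Rewrite as (1 − 37/n)^(6n). By the standard limit (1 + x/n)^n → e^x, we have (1 − 37/n)^n → e^(−37), and raising to the 6th power gives e^(−222).
More precisely, ln[(1 − 37/n)^(6n)] = 6n · ln(1 − 37/n) = 6n · (-37/n + O(1/n^2)) = -222 + O(1/n) → -222.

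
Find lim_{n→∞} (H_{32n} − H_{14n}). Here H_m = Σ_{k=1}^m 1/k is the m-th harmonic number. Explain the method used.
lim = ln(32/14) = ln(16/7)

Euler-Maclaurin gives H_m = ln m + γ + 1/(2m) + O(1/m^2). The γ and O(1/m) terms cancel in the difference:
  H_{32n} − H_{14n} = ln(32n) − ln(14n) + O(1/n) = ln(32/14) + O(1/n).
Hence the limit is ln(32/14) = ln(16/7).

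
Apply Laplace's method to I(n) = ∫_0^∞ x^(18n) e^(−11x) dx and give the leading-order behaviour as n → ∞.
I(n) ~ (sqrt(2π·18n) / 11) · (18n/(11e))^(18n)

Write the integrand as exp(18n ln x − 11x) and set f(x) = 18n ln x − 11x. Then f'(x) = 18n/x − 11 = 0 at x* = 18n/11, and f''(x*) = −18n/x*^2 = −11^2/(18n). Laplace's method (interior maximum) gives
  I(n) ~ e^(f(x*)) · sqrt(2π / |f''(x*)|)
        = exp(18n ln(18n/11) − 18n) · sqrt(2π · 18n / 11^2)
        = (18n/11)^(18n) e^(−18n) · sqrt(2π·18n) / 11
        = (sqrt(2π·18n) / 11) · (18n/(11e))^(18n).
This matches Γ(18n+1)/11^(18n+1) with Stirling applied to Γ.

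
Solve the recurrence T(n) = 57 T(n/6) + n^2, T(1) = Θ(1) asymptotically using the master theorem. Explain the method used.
T(n) = Θ(n^(log_6 57))

Master theorem: compare f(n) = n^2 to n^(log_6 57) where log_6 57 ≈ 2.256. Since 2 < log_6 57, we have f(n) = O(n^(log_6 57 − ε)) for some ε > 0 — Case 1. Hence T(n) = Θ(n^(log_6 57)).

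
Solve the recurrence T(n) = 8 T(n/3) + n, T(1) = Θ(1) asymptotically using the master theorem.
T(n) = Θ(n^(log_3 8))

Master theorem: compare f(n) = n to n^(log_3 8) where log_3 8 ≈ 1.893. Since 1 < log_3 8, we have f(n) = O(n^(log_3 8 − ε)) for some ε > 0 — Case 1. Hence T(n) = Θ(n^(log_3 8)).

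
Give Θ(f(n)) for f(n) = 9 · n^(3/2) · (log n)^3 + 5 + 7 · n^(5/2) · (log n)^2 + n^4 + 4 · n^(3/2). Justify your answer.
f(n) ∈ Θ(n^4)

Compare the terms by growth order. For large n, n^a · (log n)^b dominates n^a' · (log n)^b' iff a > a', or (a = a' and b > b'). Ranking the 5 terms shows the dominant one is n^4. Hence f(n) ∈ Θ(n^4).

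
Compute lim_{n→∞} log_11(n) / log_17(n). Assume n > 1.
lim = ln(17) / ln(11) = log_11(17)

Change of base: log_11(n) = ln n / ln 11 and log_17(n) = ln n / ln 17. The ratio is (ln n / ln 11) · (ln 17 / ln n) = ln 17 / ln 11, a constant independent of n. So the limit is ln 17 / ln 11 = log_11(17).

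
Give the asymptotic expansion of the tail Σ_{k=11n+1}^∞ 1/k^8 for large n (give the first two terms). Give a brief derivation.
Σ_{k>11n} 1/k^8 = 1/(7 · (11n)^7) − 1/(2 · (11n)^8) + O(1/(11n)^9)

Compare to the integral: ∫_{11n}^∞ x^(−8) dx = [−x^(−7)/7]_{11n}^∞ = 1/((8−1)·(11n)^7). The Euler-Maclaurin correction adds −f(11n)/2 = −1/(2·(11n)^8). Euler-Maclaurin then gives
  Σ_{k>11n} 1/k^8 = ∫_{11n}^∞ dx/x^8 − 1/(2·(11n)^8) + O(1/(11n)^9).
(Equivalently this is ζ(8) − Σ_{k≤11n} 1/k^8.)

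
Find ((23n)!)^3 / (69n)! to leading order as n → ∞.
((23n)!)^3/(69n)! ~ ((2π·23n)^(2/2) / sqrt(3)) · 3^(−3·23n)  →  0

Write N = 23n. Stirling: N! ~ sqrt(2π N)(N/e)^N and (3N)! ~ sqrt(2π·3N)·(3N/e)^(3N).
  (N!)^3/(3N)! ~ (2π N)^(3/2) (N/e)^(3N) / [sqrt(2π·3N) (3N/e)^(3N)]
     = (2π N)^(3/2) / sqrt(2π·3N) · (N/(3N))^(3N)
     = (2π N)^((3−1)/2) / sqrt(3) · 3^(−3N).
Since 3^3 > 1, the factor 3^(−3N) decays exponentially, so the ratio → 0. Substituting N = 23n gives the stated form.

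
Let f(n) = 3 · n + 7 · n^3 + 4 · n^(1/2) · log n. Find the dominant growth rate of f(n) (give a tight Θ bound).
f(n) ∈ Θ(n^3)

Compare the terms by growth order. For large n, n^a · (log n)^b dominates n^a' · (log n)^b' iff a > a', or (a = a' and b > b'). Ranking the 3 terms shows the dominant one is 7 · n^3. Hence f(n) ∈ Θ(n^3).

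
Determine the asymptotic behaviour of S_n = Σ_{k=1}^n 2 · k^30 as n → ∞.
S_n ~ 2 · n^31 / 31

By integral comparison (Euler-Maclaurin), Σ_{k=1}^n 2 · k^30 = 2 · ∫_0^n x^30 dx + O(n^30) = 2 · n^31/31 + O(n^30). (Equivalently, Faulhaber's formula gives the same leading term.)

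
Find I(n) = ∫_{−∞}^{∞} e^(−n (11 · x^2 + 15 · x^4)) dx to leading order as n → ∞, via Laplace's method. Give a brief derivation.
I(n) ~ sqrt(π/(11n))

φ(x) = 11 · x^2 + 15 · x^4 has its unique global minimum at x* = 0 (since φ'(x) = 22x + 60x^3 = 0 only at x = 0 for real x with both coefficients positive, and φ → ∞ as |x| → ∞). At x* = 0, φ(0) = 0 and φ''(0) = 22. Laplace's method then gives
  I(n) ~ sqrt(2π / (n · φ''(0))) · e^(−n φ(0)) = sqrt(2π / (22n)) = sqrt(π/(11n)).
The 15 · x^4 term contributes only at subleading order (an O(1/n) relative correction).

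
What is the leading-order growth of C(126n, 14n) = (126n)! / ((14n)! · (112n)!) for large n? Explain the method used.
C(126n, 14n) ~ (387420489/16777216)^(14n) · sqrt(9/(16π·14n))

Write N = 14n. Apply Stirling to each factorial:
  (9N)! ~ sqrt(2π·9N) · (9N/e)^(9N),
  N! ~ sqrt(2π N) · (N/e)^N,
  (8N)! ~ sqrt(2π·8N) · (8N/e)^(8N).
The exponential factors combine to (9N)^(9N) / (N^N · (8N)^(8N)) = 9^(9N)/8^(8N) = (9^9/8^8)^N = (387420489/16777216)^N.
The square-root prefactors combine to sqrt(2π·9N) / (sqrt(2π N)·sqrt(2π·8N)) = sqrt(9 / (2π·8·N)) = sqrt(9/(16π·14n)).
Substituting N = 14n: C(126n, 14n) ~ (387420489/16777216)^(14n) · sqrt(9/(16π·14n)).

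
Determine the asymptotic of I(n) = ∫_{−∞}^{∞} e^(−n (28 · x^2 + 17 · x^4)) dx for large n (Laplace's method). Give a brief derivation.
I(n) ~ sqrt(π/(28n))

φ(x) = 28 · x^2 + 17 · x^4 has its unique global minimum at x* = 0 (since φ'(x) = 56x + 68x^3 = 0 only at x = 0 for real x with both coefficients positive, and φ → ∞ as |x| → ∞). At x* = 0, φ(0) = 0 and φ''(0) = 56. Laplace's method then gives
  I(n) ~ sqrt(2π / (n · φ''(0))) · e^(−n φ(0)) = sqrt(2π / (56n)) = sqrt(π/(28n)).
The 17 · x^4 term contributes only at subleading order (an O(1/n) relative correction).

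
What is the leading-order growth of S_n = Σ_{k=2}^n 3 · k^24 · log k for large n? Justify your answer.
S_n ~ 3 · n^25 log n / 25 − 3 · n^25 / 625

By integral comparison, S_n = ∫_1^n 3 · x^24 · log x dx + O(n^24 · log n). For the integral, ∫ x^24 log x dx = n^25 log n / 25 − n^25/625 (integration by parts). Hence S_n ~ 3 · n^25 log n / 25 − 3 · n^25 / 625.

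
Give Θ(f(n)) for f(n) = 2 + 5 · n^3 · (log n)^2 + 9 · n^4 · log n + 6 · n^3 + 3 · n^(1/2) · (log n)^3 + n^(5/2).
f(n) ∈ Θ(n^4 · log n)

Compare the terms by growth order. For large n, n^a · (log n)^b dominates n^a' · (log n)^b' iff a > a', or (a = a' and b > b'). Ranking the 6 terms shows the dominant one is 9 · n^4 · log n. Hence f(n) ∈ Θ(n^4 · log n).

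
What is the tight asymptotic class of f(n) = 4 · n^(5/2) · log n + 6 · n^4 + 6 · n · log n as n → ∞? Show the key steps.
f(n) ∈ Θ(n^4)

Compare the terms by growth order. For large n, n^a · (log n)^b dominates n^a' · (log n)^b' iff a > a', or (a = a' and b > b'). Ranking the 3 terms shows the dominant one is 6 · n^4. Hence f(n) ∈ Θ(n^4).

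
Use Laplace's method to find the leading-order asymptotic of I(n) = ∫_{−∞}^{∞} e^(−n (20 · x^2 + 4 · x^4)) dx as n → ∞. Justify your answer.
I(n) ~ sqrt(π/(20n))

φ(x) = 20 · x^2 + 4 · x^4 has its unique global minimum at x* = 0 (since φ'(x) = 40x + 16x^3 = 0 only at x = 0 for real x with both coefficients positive, and φ → ∞ as |x| → ∞). At x* = 0, φ(0) = 0 and φ''(0) = 40. Laplace's method then gives
  I(n) ~ sqrt(2π / (n · φ''(0))) · e^(−n φ(0)) = sqrt(2π / (40n)) = sqrt(π/(20n)).
The 4 · x^4 term contributes only at subleading order (an O(1/n) relative correction).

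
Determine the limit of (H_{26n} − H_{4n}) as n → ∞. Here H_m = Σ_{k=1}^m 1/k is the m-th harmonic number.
lim = ln(26/4) = ln(13/2)

Euler-Maclaurin gives H_m = ln m + γ + 1/(2m) + O(1/m^2). The γ and O(1/m) terms cancel in the difference:
  H_{26n} − H_{4n} = ln(26n) − ln(4n) + O(1/n) = ln(26/4) + O(1/n).
Hence the limit is ln(26/4) = ln(13/2).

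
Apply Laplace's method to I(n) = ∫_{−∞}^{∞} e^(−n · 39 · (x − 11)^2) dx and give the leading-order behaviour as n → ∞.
I(n) = sqrt(π/(39n))

Here φ(x) = 39 · (x − 11)^2 has its unique minimum at x* = 11 with φ(x*) = 0 and φ''(x*) = 78. Laplace's method gives
  I(n) ~ e^(−n φ(x*)) · sqrt(2π / (n · φ''(x*))) = sqrt(2π / (78n)) = sqrt(π/(39n)).
This is exact: substituting u = (x − 11)·sqrt(39n) gives I(n) = (1/sqrt(39n)) ∫_{−∞}^{∞} e^(−u^2) du = sqrt(π/(39n)).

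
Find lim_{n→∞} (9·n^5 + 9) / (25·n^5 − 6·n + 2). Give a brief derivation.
lim = 9/25

For large n the leading n^5 terms dominate both numerator and denominator. Dividing top and bottom by n^5, every other term tends to 0, leaving 9/25.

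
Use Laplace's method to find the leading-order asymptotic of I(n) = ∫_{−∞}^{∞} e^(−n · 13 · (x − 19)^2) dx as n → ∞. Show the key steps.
I(n) = sqrt(π/(13n))

Here φ(x) = 13 · (x − 19)^2 has its unique minimum at x* = 19 with φ(x*) = 0 and φ''(x*) = 26. Laplace's method gives
  I(n) ~ e^(−n φ(x*)) · sqrt(2π / (n · φ''(x*))) = sqrt(2π / (26n)) = sqrt(π/(13n)).
This is exact: substituting u = (x − 19)·sqrt(13n) gives I(n) = (1/sqrt(13n)) ∫_{−∞}^{∞} e^(−u^2) du = sqrt(π/(13n)).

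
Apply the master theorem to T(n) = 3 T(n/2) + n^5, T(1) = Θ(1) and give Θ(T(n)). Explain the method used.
T(n) = Θ(n^5)

log_2 3 ≈ 1.585. f(n) = n^5 dominates n^(log_2 3) since 5 > 1.585, and the regularity condition a·f(n/b) = 3·(n/2)^5 = (3/32)·n^5 ≤ c·f(n) holds with c = 3/32 ≈ 0.0938 < 1. So this is Case 3: T(n) = Θ(f(n)) = Θ(n^5).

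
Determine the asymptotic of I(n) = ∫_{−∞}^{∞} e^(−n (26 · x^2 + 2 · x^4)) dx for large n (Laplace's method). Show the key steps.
I(n) ~ sqrt(π/(26n))

φ(x) = 26 · x^2 + 2 · x^4 has its unique global minimum at x* = 0 (since φ'(x) = 52x + 8x^3 = 0 only at x = 0 for real x with both coefficients positive, and φ → ∞ as |x| → ∞). At x* = 0, φ(0) = 0 and φ''(0) = 52. Laplace's method then gives
  I(n) ~ sqrt(2π / (n · φ''(0))) · e^(−n φ(0)) = sqrt(2π / (52n)) = sqrt(π/(26n)).
The 2 · x^4 term contributes only at subleading order (an O(1/n) relative correction).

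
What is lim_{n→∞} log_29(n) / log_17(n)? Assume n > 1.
lim = ln(17) / ln(29) = log_29(17)

Change of base: log_29(n) = ln n / ln 29 and log_17(n) = ln n / ln 17. The ratio is (ln n / ln 29) · (ln 17 / ln n) = ln 17 / ln 29, a constant independent of n. So the limit is ln 17 / ln 29 = log_29(17).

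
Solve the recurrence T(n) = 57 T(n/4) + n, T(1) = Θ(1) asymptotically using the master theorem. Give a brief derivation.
T(n) = Θ(n^(log_4 57))

Master theorem: compare f(n) = n to n^(log_4 57) where log_4 57 ≈ 2.916. Since 1 < log_4 57, we have f(n) = O(n^(log_4 57 − ε)) for some ε > 0 — Case 1. Hence T(n) = Θ(n^(log_4 57)).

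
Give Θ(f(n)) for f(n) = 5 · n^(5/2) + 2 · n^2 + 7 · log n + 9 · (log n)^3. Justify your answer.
f(n) ∈ Θ(n^(5/2))

Compare the terms by growth order. For large n, n^a · (log n)^b dominates n^a' · (log n)^b' iff a > a', or (a = a' and b > b'). Ranking the 4 terms shows the dominant one is 5 · n^(5/2). Hence f(n) ∈ Θ(n^(5/2)).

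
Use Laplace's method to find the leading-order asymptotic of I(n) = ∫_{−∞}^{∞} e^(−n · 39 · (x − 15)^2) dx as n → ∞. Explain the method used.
I(n) = sqrt(π/(39n))

Here φ(x) = 39 · (x − 15)^2 has its unique minimum at x* = 15 with φ(x*) = 0 and φ''(x*) = 78. Laplace's method gives
  I(n) ~ e^(−n φ(x*)) · sqrt(2π / (n · φ''(x*))) = sqrt(2π / (78n)) = sqrt(π/(39n)).
This is exact: substituting u = (x − 15)·sqrt(39n) gives I(n) = (1/sqrt(39n)) ∫_{−∞}^{∞} e^(−u^2) du = sqrt(π/(39n)).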